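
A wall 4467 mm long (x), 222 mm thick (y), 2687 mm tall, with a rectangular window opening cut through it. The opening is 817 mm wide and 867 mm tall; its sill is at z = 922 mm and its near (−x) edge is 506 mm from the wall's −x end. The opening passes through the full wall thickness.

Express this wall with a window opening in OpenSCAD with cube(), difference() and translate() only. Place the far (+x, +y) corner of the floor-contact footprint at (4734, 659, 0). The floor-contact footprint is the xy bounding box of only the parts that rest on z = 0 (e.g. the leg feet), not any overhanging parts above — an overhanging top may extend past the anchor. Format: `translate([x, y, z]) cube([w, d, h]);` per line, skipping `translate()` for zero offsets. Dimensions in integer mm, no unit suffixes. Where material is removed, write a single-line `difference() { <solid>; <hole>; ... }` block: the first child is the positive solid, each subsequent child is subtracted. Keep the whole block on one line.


difference() { translate([267, 437, 0]) cube([4467, 222, 2687]); translate([773, 437, 922]) cube([817, 222, 867]); }


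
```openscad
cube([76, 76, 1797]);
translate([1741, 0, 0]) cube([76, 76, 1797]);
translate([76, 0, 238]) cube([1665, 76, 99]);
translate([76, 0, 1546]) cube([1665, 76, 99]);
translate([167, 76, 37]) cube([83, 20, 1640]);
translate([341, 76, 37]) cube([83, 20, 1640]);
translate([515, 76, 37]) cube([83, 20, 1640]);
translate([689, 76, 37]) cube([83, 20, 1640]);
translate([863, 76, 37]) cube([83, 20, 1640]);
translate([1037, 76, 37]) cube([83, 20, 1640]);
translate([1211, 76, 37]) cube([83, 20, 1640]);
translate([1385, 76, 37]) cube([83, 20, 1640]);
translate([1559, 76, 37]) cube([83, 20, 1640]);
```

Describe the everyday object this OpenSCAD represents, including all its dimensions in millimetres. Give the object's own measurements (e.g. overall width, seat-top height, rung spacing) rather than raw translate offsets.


A fence section. Two 76×76 mm posts, 1797 mm tall, stand on the floor with a clear span of 1665 mm between their inner faces. Two horizontal rails of 76×99 mm section span the gap between the posts with their undersides at z = 238 mm and z = 1546 mm, flush with the posts' −y face. 9 pickets, each 83 mm wide, 20 mm thick and 1640 mm tall, are fixed to the +y face of the rails with their bottoms at z = 37 mm, spaced across the span with a 91 mm gap after the −x post and between neighbouring pickets, with 99 mm left before the +x post.


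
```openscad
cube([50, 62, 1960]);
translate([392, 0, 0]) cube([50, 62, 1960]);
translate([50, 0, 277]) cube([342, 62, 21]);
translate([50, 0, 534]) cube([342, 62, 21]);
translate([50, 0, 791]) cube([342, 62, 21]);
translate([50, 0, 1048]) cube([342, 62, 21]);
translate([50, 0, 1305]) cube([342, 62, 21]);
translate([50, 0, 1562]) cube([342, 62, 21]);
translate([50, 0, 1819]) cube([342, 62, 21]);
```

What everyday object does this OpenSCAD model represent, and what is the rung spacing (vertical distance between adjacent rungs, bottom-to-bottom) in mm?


A ladder. The rung spacing is 257 mm.

Two tall 50×62 posts with 7 short bars between them — a ladder. Adjacent rungs sit at z = 277 and z = 534, so the spacing is 534 − 277 = 257 mm.


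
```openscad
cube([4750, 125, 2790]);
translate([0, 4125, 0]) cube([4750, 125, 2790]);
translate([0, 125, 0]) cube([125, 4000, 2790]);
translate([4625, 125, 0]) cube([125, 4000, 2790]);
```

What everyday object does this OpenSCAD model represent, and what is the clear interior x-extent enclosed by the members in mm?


A house (or room) frame. The interior width is 4500 mm.

Four 2790 mm walls enclosing a rectangle with no floor or roof — a room or house frame. Outside width is 4750 mm and wall thickness is 125 mm, so the interior width is 4750 − 2 × 125 = 4500 mm.


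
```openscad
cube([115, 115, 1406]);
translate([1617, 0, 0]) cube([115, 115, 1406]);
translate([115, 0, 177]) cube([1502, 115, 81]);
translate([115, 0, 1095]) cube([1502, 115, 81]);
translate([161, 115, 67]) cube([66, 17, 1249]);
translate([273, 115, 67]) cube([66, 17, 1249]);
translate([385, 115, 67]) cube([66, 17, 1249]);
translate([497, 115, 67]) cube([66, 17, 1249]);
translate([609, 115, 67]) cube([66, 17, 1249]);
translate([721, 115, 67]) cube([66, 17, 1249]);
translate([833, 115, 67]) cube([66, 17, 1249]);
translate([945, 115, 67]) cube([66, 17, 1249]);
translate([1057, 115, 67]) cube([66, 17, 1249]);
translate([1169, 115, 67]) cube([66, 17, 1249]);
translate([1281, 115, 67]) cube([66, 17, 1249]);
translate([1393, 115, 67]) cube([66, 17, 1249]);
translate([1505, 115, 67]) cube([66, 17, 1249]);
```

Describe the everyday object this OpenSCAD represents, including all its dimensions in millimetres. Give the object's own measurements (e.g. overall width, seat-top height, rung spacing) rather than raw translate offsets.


A fence section. Two 115×115 mm posts, 1406 mm tall, stand on the floor with a clear span of 1502 mm between their inner faces. Two horizontal rails of 115×81 mm section span the gap between the posts with their undersides at z = 177 mm and z = 1095 mm, flush with the posts' −y face. 13 pickets, each 66 mm wide, 17 mm thick and 1249 mm tall, are fixed to the +y face of the rails with their bottoms at z = 67 mm, spaced across the span with a 46 mm gap after the −x post and between neighbouring pickets and before the +x post.


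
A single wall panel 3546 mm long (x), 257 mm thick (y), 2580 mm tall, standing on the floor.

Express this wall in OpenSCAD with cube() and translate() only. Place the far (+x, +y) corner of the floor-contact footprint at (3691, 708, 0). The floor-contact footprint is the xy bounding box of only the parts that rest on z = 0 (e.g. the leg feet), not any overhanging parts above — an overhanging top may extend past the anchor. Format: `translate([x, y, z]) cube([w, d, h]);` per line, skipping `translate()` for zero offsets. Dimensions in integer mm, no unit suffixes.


translate([145, 451, 0]) cube([3546, 257, 2580]);


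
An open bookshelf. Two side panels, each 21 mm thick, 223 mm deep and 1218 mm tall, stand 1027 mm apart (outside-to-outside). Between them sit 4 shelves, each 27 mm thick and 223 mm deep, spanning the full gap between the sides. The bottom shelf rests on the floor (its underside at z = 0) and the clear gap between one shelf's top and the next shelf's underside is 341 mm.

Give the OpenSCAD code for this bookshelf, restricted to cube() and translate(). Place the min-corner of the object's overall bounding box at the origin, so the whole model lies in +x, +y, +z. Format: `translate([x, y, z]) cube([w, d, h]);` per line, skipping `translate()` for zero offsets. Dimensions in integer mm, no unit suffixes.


cube([21, 223, 1218]);
translate([1006, 0, 0]) cube([21, 223, 1218]);
translate([21, 0, 0]) cube([985, 223, 27]);
translate([21, 0, 368]) cube([985, 223, 27]);
translate([21, 0, 736]) cube([985, 223, 27]);
translate([21, 0, 1104]) cube([985, 223, 27]);


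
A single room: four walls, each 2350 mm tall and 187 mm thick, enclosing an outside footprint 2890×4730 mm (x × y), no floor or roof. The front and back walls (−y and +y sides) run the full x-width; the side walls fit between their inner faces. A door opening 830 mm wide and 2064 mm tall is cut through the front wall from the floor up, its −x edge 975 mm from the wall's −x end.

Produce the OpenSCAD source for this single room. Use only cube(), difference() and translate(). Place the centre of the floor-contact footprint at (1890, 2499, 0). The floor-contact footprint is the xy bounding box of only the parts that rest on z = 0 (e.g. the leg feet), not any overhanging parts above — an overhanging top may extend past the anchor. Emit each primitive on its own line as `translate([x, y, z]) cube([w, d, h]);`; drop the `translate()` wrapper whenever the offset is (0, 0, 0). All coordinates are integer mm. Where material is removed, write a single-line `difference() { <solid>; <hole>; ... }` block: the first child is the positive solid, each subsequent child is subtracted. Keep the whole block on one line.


difference() { translate([445, 134, 0]) cube([2890, 187, 2350]); translate([1420, 134, 0]) cube([830, 187, 2064]); }
translate([445, 4677, 0]) cube([2890, 187, 2350]);
translate([445, 321, 0]) cube([187, 4356, 2350]);
translate([3148, 321, 0]) cube([187, 4356, 2350]);


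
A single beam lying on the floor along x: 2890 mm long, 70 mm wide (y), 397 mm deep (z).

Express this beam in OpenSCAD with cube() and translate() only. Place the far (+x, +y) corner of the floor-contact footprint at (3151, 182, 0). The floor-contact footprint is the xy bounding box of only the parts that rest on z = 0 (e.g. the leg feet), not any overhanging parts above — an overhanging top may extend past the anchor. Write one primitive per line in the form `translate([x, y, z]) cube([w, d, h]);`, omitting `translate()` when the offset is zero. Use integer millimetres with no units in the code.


translate([261, 112, 0]) cube([2890, 70, 397]);


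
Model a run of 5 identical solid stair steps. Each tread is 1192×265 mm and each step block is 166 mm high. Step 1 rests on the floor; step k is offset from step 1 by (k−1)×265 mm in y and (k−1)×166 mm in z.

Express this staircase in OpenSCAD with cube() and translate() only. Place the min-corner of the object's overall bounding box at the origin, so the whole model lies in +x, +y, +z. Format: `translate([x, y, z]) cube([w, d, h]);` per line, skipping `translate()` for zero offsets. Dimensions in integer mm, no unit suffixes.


cube([1192, 265, 166]);
translate([0, 265, 166]) cube([1192, 265, 166]);
translate([0, 530, 332]) cube([1192, 265, 166]);
translate([0, 795, 498]) cube([1192, 265, 166]);
translate([0, 1060, 664]) cube([1192, 265, 166]);


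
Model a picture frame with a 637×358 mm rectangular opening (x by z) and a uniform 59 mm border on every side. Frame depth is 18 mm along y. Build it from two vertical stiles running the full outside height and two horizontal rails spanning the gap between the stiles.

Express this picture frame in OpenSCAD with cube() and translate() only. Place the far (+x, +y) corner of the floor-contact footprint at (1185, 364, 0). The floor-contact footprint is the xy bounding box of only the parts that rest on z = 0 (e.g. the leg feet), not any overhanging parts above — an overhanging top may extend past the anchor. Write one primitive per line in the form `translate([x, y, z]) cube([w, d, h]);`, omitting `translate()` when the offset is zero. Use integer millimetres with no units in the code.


translate([430, 346, 0]) cube([59, 18, 476]);
translate([1126, 346, 0]) cube([59, 18, 476]);
translate([489, 346, 0]) cube([637, 18, 59]);
translate([489, 346, 417]) cube([637, 18, 59]);


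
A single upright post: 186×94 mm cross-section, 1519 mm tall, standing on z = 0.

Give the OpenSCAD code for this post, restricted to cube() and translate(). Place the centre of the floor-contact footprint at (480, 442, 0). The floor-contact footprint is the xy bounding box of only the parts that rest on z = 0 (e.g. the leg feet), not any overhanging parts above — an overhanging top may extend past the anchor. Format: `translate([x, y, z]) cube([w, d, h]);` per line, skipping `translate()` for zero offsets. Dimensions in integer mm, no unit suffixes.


translate([387, 395, 0]) cube([186, 94, 1519]);


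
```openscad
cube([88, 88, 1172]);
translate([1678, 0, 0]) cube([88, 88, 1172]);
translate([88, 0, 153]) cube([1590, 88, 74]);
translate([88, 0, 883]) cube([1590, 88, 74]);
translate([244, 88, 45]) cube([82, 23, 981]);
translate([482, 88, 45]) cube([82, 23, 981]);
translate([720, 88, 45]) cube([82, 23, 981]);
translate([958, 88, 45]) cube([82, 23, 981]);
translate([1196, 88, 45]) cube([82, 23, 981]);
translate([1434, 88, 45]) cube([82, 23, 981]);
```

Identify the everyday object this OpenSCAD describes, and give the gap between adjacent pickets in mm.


A fence section. The picket gap is 156 mm.

Two posts, two rails, 6 pickets — a fence section. Span 1590 mm holds 6 pickets of 82 mm with 7 equal gaps: ⌊(1590 − 6·82) / 7⌋ = 156 mm.


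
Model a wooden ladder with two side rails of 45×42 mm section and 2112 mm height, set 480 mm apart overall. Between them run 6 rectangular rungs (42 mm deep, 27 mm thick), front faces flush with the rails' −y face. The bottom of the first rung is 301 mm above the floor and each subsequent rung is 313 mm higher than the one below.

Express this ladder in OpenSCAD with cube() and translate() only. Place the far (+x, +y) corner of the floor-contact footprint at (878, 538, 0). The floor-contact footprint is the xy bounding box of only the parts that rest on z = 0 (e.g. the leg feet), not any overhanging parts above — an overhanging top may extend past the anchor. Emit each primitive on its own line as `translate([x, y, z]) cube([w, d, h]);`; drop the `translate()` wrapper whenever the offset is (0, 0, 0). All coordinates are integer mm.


translate([398, 496, 0]) cube([45, 42, 2112]);
translate([833, 496, 0]) cube([45, 42, 2112]);
translate([443, 496, 301]) cube([390, 42, 27]);
translate([443, 496, 614]) cube([390, 42, 27]);
translate([443, 496, 927]) cube([390, 42, 27]);
translate([443, 496, 1240]) cube([390, 42, 27]);
translate([443, 496, 1553]) cube([390, 42, 27]);
translate([443, 496, 1866]) cube([390, 42, 27]);


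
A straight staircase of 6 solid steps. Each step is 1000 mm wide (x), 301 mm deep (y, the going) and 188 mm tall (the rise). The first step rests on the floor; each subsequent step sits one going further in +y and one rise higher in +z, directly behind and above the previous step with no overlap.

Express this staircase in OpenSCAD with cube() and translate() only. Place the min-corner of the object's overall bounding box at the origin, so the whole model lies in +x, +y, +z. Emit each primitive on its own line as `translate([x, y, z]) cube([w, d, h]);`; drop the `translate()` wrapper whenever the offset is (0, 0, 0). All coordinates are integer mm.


cube([1000, 301, 188]);
translate([0, 301, 188]) cube([1000, 301, 188]);
translate([0, 602, 376]) cube([1000, 301, 188]);
translate([0, 903, 564]) cube([1000, 301, 188]);
translate([0, 1204, 752]) cube([1000, 301, 188]);
translate([0, 1505, 940]) cube([1000, 301, 188]);


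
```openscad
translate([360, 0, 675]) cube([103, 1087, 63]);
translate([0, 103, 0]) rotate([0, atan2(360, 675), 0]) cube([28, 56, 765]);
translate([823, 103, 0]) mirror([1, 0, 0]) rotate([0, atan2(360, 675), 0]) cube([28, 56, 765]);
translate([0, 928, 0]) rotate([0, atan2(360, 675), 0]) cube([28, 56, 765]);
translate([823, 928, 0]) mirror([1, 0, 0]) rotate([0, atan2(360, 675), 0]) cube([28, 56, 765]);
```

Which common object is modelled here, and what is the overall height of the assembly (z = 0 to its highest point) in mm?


A sawhorse. The overall height is 738 mm.

A beam across two mirrored pairs of raked legs — a sawhorse. The beam's underside is at z = 675 (matching the legs' vertical rise in atan2(360, 675)) and the beam is 63 mm tall, so its top is at 675 + 63 = 738 mm. The raked legs top out at the beam's underside, so that is the highest point.


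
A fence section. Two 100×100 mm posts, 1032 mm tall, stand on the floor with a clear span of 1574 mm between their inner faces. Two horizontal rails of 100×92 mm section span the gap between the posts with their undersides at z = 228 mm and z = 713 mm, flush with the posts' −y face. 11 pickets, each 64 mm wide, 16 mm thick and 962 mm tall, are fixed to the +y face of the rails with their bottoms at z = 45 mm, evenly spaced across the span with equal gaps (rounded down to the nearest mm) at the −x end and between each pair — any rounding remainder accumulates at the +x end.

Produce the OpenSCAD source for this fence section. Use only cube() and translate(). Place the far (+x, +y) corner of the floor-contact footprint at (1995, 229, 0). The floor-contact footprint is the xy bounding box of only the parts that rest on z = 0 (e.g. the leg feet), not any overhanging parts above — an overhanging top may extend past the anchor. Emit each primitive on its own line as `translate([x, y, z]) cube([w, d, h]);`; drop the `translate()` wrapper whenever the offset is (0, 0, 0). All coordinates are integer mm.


translate([221, 129, 0]) cube([100, 100, 1032]);
translate([1895, 129, 0]) cube([100, 100, 1032]);
translate([321, 129, 228]) cube([1574, 100, 92]);
translate([321, 129, 713]) cube([1574, 100, 92]);
translate([393, 229, 45]) cube([64, 16, 962]);
translate([529, 229, 45]) cube([64, 16, 962]);
translate([665, 229, 45]) cube([64, 16, 962]);
translate([801, 229, 45]) cube([64, 16, 962]);
translate([937, 229, 45]) cube([64, 16, 962]);
translate([1073, 229, 45]) cube([64, 16, 962]);
translate([1209, 229, 45]) cube([64, 16, 962]);
translate([1345, 229, 45]) cube([64, 16, 962]);
translate([1481, 229, 45]) cube([64, 16, 962]);
translate([1617, 229, 45]) cube([64, 16, 962]);
translate([1753, 229, 45]) cube([64, 16, 962]);


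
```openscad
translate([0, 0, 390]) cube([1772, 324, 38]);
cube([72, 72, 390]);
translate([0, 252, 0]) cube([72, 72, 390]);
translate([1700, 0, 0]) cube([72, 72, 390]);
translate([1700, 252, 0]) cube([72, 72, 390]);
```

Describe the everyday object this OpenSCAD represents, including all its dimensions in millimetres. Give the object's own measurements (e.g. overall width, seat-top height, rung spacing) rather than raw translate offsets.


A long wooden bench with a 1772 mm (x) × 324 mm (y) seat, 38 mm thick, its top surface 428 mm above the floor. Four 72 mm square legs at the seat corners, flush with the edges, run from z = 0 to the seat underside.


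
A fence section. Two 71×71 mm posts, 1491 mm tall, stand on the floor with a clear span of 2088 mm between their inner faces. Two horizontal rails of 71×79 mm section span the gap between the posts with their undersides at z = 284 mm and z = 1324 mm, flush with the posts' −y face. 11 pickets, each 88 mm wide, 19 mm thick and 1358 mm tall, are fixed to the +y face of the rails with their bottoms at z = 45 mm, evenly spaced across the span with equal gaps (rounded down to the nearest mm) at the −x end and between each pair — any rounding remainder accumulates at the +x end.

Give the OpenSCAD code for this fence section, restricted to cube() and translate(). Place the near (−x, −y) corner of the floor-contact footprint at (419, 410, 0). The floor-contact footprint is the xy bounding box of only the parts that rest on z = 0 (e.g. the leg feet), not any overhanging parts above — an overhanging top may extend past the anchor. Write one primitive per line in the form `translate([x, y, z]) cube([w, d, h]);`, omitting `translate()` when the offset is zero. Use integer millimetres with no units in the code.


translate([419, 410, 0]) cube([71, 71, 1491]);
translate([2578, 410, 0]) cube([71, 71, 1491]);
translate([490, 410, 284]) cube([2088, 71, 79]);
translate([490, 410, 1324]) cube([2088, 71, 79]);
translate([583, 481, 45]) cube([88, 19, 1358]);
translate([764, 481, 45]) cube([88, 19, 1358]);
translate([945, 481, 45]) cube([88, 19, 1358]);
translate([1126, 481, 45]) cube([88, 19, 1358]);
translate([1307, 481, 45]) cube([88, 19, 1358]);
translate([1488, 481, 45]) cube([88, 19, 1358]);
translate([1669, 481, 45]) cube([88, 19, 1358]);
translate([1850, 481, 45]) cube([88, 19, 1358]);
translate([2031, 481, 45]) cube([88, 19, 1358]);
translate([2212, 481, 45]) cube([88, 19, 1358]);
translate([2393, 481, 45]) cube([88, 19, 1358]);


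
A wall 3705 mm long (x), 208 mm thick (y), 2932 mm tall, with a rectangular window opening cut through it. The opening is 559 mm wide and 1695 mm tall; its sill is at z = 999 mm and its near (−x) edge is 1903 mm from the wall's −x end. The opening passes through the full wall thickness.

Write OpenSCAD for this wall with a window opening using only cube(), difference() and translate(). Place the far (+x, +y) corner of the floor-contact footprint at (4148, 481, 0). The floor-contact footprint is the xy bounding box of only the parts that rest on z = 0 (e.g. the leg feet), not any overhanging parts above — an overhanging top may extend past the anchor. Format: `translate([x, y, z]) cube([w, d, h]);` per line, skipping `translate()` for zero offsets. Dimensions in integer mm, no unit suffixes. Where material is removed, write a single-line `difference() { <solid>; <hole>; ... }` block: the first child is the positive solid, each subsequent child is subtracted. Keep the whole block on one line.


difference() { translate([443, 273, 0]) cube([3705, 208, 2932]); translate([2346, 273, 999]) cube([559, 208, 1695]); }


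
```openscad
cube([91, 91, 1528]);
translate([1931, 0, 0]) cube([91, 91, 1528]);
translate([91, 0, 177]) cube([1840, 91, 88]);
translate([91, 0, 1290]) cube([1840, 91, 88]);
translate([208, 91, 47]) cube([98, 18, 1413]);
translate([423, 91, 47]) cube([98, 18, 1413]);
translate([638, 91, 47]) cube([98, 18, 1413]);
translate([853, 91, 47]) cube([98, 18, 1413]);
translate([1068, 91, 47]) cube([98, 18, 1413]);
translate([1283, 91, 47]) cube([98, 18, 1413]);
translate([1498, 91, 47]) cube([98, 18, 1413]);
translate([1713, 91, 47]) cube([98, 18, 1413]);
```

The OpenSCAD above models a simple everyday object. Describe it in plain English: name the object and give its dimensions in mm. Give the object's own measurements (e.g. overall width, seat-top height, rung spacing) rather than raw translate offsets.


A fence section. Two 91×91 mm posts, 1528 mm tall, stand on the floor with a clear span of 1840 mm between their inner faces. Two horizontal rails of 91×88 mm section span the gap between the posts with their undersides at z = 177 mm and z = 1290 mm, flush with the posts' −y face. 8 pickets, each 98 mm wide, 18 mm thick and 1413 mm tall, are fixed to the +y face of the rails with their bottoms at z = 47 mm, spaced across the span with a 117 mm gap after the −x post and between neighbouring pickets, with 120 mm left before the +x post.


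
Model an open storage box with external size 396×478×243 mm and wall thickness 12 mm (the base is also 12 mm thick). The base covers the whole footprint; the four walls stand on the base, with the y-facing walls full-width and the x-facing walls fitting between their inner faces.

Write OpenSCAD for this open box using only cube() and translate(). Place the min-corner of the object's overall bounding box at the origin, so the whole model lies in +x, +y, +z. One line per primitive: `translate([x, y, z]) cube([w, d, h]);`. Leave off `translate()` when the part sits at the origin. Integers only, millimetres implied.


cube([396, 478, 12]);
translate([0, 0, 12]) cube([396, 12, 231]);
translate([0, 466, 12]) cube([396, 12, 231]);
translate([0, 12, 12]) cube([12, 454, 231]);
translate([384, 12, 12]) cube([12, 454, 231]);


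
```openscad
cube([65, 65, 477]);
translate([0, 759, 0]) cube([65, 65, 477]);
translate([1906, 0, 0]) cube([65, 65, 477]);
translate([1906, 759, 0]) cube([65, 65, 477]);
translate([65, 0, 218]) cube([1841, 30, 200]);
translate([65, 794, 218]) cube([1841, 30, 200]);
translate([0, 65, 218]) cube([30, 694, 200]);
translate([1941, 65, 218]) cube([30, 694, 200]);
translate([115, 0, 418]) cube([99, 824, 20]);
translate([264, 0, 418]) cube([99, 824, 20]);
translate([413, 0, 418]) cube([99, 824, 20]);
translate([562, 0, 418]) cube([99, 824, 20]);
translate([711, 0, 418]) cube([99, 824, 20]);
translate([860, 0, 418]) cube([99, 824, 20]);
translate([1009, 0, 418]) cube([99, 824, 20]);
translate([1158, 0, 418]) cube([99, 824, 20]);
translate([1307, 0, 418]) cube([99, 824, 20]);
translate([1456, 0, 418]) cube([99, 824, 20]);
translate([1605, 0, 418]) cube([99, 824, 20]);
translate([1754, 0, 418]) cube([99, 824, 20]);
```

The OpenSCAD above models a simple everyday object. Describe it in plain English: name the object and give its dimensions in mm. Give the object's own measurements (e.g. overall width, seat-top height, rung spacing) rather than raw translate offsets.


A bed frame 1971 mm long (x) by 824 mm wide (y). Four 65×65 mm corner posts, 477 mm tall, at the corners of the footprint. Four rails of 30 mm thickness and 200 mm height run between adjacent posts with their undersides at z = 218 mm, their outer faces flush with the outside of the frame (the two x-running rails run between the posts' inner faces; the two y-running rails run between the posts' inner faces). 12 slats, each 99 mm wide (x) and 20 mm thick, lie across the top of the two x-running rails, running the full 824 mm width of the frame in y; along x they sit between the end posts with a 50 mm gap after the −x posts and between neighbouring slats, leaving 53 mm before the +x posts.


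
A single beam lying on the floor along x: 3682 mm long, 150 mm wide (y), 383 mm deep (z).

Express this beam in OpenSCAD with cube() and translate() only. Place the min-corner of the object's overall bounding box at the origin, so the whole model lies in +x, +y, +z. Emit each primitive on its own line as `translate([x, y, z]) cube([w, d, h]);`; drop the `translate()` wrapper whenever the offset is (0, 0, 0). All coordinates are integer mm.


cube([3682, 150, 383]);


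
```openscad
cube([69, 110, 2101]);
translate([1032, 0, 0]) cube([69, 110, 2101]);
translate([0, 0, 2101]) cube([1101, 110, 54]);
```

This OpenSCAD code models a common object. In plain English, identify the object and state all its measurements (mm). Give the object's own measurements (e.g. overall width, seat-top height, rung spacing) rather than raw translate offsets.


A door frame. The clear opening is 963 mm wide and 2101 mm high. Two 69 mm wide jambs, 110 mm deep, stand either side of the opening from the floor to the top of the opening. A 54 mm thick head sits across the top of both jambs, spanning the full outside width of the frame.


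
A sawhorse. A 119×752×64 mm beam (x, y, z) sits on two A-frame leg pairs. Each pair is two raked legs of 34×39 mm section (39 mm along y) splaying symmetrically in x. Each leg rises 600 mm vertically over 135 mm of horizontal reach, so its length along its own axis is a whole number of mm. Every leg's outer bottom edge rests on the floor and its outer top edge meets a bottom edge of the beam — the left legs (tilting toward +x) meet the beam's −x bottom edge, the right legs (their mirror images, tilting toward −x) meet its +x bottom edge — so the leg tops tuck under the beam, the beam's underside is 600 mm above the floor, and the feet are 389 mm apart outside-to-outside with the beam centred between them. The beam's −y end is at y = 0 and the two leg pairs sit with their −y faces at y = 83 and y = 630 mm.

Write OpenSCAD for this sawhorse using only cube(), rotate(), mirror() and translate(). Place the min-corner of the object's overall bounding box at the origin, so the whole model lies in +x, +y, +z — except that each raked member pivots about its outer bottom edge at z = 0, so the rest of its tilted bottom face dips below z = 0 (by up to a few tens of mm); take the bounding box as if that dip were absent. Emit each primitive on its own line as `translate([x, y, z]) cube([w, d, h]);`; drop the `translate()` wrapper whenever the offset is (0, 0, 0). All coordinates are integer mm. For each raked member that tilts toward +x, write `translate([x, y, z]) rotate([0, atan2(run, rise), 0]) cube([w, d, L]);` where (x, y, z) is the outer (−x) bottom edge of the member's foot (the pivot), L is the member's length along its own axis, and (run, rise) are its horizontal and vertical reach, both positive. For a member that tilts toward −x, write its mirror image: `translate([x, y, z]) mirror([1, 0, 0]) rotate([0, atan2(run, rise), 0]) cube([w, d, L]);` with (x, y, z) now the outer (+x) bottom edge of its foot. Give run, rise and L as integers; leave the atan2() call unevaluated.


translate([135, 0, 600]) cube([119, 752, 64]);
translate([0, 83, 0]) rotate([0, atan2(135, 600), 0]) cube([34, 39, 615]);
translate([389, 83, 0]) mirror([1, 0, 0]) rotate([0, atan2(135, 600), 0]) cube([34, 39, 615]);
translate([0, 630, 0]) rotate([0, atan2(135, 600), 0]) cube([34, 39, 615]);
translate([389, 630, 0]) mirror([1, 0, 0]) rotate([0, atan2(135, 600), 0]) cube([34, 39, 615]);


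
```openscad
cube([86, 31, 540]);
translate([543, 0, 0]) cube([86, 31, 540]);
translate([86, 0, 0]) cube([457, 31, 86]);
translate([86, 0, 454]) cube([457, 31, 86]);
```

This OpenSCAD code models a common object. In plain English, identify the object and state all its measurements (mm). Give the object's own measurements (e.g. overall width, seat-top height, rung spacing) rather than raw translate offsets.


A rectangular picture frame lying in the x–z plane (depth along y). The opening is 457 mm wide (x) by 368 mm tall (z), surrounded by a border 86 mm wide on all four sides. The frame is 31 mm deep and is made of two full-height vertical stiles with two horizontal rails fitted between them.


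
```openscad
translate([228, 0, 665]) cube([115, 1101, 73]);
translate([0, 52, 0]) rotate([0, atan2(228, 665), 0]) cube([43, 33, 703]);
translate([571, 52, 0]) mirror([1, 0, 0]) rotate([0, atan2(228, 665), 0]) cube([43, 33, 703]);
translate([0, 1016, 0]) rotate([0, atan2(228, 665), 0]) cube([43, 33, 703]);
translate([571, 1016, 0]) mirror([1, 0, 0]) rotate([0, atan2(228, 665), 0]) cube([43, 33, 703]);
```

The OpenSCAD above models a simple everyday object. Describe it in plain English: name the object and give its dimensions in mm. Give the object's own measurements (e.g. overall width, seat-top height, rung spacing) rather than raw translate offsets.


A sawhorse. A 115×1101×73 mm beam (x, y, z) sits on two A-frame leg pairs. Each pair is two raked legs of 43×33 mm section (33 mm along y) splaying symmetrically in x. Each leg rises 665 mm vertically over 228 mm of horizontal reach and is 703 mm long along its own axis. Every leg's outer bottom edge rests on the floor and its outer top edge meets a bottom edge of the beam — the left legs (tilting toward +x) meet the beam's −x bottom edge, the right legs (their mirror images, tilting toward −x) meet its +x bottom edge — so the leg tops tuck under the beam, the beam's underside is 665 mm above the floor, and the feet are 571 mm apart outside-to-outside with the beam centred between them. The two leg pairs are set in 52 mm from either end of the beam.


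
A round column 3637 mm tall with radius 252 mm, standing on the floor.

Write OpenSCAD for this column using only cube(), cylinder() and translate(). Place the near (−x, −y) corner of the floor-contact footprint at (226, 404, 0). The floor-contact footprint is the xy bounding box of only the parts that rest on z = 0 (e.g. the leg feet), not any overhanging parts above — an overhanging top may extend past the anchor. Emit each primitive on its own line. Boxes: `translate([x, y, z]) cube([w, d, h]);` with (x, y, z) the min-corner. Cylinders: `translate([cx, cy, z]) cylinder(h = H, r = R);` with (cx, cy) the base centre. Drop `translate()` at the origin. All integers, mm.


translate([478, 656, 0]) cylinder(h = 3637, r = 252);


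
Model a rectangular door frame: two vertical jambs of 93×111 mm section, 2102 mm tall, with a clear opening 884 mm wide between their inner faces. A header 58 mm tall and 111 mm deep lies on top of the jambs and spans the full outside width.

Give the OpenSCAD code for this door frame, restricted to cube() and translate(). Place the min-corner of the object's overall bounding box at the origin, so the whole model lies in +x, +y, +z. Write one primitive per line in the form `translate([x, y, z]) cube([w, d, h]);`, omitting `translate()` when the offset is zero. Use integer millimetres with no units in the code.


cube([93, 111, 2102]);
translate([977, 0, 0]) cube([93, 111, 2102]);
translate([0, 0, 2102]) cube([1070, 111, 58]);


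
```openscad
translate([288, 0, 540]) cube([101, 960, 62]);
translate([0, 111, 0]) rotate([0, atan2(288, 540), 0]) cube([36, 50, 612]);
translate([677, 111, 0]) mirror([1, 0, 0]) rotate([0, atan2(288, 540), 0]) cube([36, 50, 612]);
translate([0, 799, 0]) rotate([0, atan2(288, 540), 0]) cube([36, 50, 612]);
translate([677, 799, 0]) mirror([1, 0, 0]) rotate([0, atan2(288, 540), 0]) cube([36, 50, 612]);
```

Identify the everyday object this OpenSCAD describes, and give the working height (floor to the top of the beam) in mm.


A sawhorse. The overall height is 602 mm.

A beam across two mirrored pairs of raked legs — a sawhorse. The beam's underside is at z = 540 (matching the legs' vertical rise in atan2(288, 540)) and the beam is 62 mm tall, so its top is at 540 + 62 = 602 mm. The raked legs top out at the beam's underside, so that is the highest point.


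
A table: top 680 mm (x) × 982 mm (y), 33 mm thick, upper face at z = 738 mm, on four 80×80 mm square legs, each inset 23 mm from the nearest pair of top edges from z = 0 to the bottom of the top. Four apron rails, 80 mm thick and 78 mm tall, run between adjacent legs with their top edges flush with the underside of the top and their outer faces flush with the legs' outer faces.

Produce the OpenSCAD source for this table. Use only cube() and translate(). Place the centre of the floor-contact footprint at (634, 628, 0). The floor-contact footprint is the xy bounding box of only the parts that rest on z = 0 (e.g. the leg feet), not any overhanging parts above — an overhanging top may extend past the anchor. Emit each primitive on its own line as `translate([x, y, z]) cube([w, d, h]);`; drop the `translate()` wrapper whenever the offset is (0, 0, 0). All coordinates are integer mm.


// leg_h = 738 - 33 = 705
// apron z = 705 - 78 = 627
translate([294, 137, 705]) cube([680, 982, 33]);
translate([317, 160, 0]) cube([80, 80, 705]);
translate([871, 160, 0]) cube([80, 80, 705]);
translate([317, 1016, 0]) cube([80, 80, 705]);
translate([871, 1016, 0]) cube([80, 80, 705]);
translate([397, 160, 627]) cube([474, 80, 78]);
translate([397, 1016, 627]) cube([474, 80, 78]);
translate([317, 240, 627]) cube([80, 776, 78]);
translate([871, 240, 627]) cube([80, 776, 78]);


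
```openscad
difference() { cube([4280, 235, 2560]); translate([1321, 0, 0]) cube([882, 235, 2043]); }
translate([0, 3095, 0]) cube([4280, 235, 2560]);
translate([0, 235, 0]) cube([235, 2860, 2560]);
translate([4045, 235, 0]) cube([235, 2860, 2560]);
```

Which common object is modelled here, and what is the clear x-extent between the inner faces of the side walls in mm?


A single room. The interior width is 3810 mm.

Four walls enclosing a rectangle with a door in the front wall — a room. Outside width 4280 minus two 235 mm walls gives 3810 mm.


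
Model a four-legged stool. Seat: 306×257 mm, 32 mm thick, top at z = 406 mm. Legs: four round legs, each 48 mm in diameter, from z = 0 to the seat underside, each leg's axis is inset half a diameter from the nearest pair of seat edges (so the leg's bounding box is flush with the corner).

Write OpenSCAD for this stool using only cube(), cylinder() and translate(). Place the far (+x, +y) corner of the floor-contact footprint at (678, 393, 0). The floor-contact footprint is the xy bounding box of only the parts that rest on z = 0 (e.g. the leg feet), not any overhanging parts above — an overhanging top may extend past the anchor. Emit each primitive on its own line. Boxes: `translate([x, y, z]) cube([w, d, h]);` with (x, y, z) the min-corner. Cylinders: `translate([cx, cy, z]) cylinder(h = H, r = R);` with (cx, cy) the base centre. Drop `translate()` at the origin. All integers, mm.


translate([372, 136, 374]) cube([306, 257, 32]);
translate([396, 160, 0]) cylinder(h = 374, r = 24);
translate([654, 160, 0]) cylinder(h = 374, r = 24);
translate([396, 369, 0]) cylinder(h = 374, r = 24);
translate([654, 369, 0]) cylinder(h = 374, r = 24);


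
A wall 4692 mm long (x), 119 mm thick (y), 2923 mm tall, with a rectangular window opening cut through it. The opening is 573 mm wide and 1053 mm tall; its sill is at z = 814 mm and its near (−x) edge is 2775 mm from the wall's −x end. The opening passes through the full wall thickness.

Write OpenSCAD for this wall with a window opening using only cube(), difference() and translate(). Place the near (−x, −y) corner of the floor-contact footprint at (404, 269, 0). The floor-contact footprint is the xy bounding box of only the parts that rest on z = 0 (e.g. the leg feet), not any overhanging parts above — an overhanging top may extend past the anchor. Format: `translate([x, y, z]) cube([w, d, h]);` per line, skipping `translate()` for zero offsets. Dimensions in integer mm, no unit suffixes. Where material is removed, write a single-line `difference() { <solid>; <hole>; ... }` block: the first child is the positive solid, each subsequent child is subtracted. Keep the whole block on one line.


difference() { translate([404, 269, 0]) cube([4692, 119, 2923]); translate([3179, 269, 814]) cube([573, 119, 1053]); }


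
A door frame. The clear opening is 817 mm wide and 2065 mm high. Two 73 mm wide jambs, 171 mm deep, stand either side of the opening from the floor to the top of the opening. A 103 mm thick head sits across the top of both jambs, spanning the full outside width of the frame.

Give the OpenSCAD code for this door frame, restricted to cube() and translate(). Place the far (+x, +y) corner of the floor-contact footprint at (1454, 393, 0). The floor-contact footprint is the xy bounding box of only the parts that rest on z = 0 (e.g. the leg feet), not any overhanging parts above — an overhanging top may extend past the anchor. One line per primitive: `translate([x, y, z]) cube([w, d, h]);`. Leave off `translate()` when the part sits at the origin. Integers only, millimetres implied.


translate([491, 222, 0]) cube([73, 171, 2065]);
translate([1381, 222, 0]) cube([73, 171, 2065]);
translate([491, 222, 2065]) cube([963, 171, 103]);


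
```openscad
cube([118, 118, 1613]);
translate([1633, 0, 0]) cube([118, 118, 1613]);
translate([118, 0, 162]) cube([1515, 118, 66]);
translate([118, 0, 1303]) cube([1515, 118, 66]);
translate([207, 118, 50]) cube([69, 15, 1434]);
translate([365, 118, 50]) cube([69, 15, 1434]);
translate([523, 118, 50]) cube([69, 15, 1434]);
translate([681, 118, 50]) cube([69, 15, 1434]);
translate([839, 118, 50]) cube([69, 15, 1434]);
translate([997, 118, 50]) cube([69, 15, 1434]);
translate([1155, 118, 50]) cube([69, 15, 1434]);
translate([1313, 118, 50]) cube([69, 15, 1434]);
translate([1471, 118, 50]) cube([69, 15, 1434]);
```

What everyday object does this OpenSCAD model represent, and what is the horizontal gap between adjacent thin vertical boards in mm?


A fence section. The picket gap is 89 mm.

Two posts, two rails, 9 pickets — a fence section. Span 1515 mm holds 9 pickets of 69 mm with 10 equal gaps: ⌊(1515 − 9·69) / 10⌋ = 89 mm.


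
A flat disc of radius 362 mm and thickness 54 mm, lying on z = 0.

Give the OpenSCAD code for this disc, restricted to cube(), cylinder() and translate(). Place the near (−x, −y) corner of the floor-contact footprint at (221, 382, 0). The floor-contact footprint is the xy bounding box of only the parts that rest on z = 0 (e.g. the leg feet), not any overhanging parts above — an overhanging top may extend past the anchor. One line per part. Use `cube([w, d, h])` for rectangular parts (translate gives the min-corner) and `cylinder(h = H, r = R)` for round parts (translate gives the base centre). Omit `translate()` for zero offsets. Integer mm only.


translate([583, 744, 0]) cylinder(h = 54, r = 362);


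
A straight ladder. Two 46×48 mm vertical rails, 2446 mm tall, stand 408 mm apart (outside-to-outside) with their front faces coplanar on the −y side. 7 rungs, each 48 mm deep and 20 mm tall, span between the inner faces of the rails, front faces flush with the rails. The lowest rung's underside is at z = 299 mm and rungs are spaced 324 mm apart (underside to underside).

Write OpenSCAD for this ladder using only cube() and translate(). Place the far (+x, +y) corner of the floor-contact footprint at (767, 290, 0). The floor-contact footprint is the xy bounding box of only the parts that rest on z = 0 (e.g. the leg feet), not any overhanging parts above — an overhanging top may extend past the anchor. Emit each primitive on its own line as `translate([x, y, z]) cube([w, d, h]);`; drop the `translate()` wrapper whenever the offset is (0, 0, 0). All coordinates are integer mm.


translate([359, 242, 0]) cube([46, 48, 2446]);
translate([721, 242, 0]) cube([46, 48, 2446]);
translate([405, 242, 299]) cube([316, 48, 20]);
translate([405, 242, 623]) cube([316, 48, 20]);
translate([405, 242, 947]) cube([316, 48, 20]);
translate([405, 242, 1271]) cube([316, 48, 20]);
translate([405, 242, 1595]) cube([316, 48, 20]);
translate([405, 242, 1919]) cube([316, 48, 20]);
translate([405, 242, 2243]) cube([316, 48, 20]);
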